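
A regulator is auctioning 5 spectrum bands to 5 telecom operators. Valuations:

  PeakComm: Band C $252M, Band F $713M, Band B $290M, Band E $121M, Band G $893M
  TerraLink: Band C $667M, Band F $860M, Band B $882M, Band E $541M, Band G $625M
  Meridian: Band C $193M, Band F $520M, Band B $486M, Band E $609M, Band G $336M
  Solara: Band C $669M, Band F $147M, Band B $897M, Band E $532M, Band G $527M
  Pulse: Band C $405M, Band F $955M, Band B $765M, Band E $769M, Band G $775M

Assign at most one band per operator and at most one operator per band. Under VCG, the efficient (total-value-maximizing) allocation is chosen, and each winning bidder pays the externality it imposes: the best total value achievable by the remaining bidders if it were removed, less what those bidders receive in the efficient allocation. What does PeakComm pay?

PeakComm pays $13M.

Efficient allocation: PeakComm→Band G ($893M), TerraLink→Band C ($667M), Meridian→Band E ($609M), Solara→Band B ($897M), Pulse→Band F ($955M); total welfare W = $4021M.
PeakComm receives Band G at value $893M, so the others get W − 893 = $3128M.
Without PeakComm: best allocation of the remaining 4 bidders over all 5 bands is TerraLink→Band F ($860M), Meridian→Band E ($609M), Solara→Band B ($897M), Pulse→Band G ($775M), total $3141M.
VCG payment = (others' best without PeakComm) − (others' welfare with PeakComm) = 3141 − 3128 = $13M.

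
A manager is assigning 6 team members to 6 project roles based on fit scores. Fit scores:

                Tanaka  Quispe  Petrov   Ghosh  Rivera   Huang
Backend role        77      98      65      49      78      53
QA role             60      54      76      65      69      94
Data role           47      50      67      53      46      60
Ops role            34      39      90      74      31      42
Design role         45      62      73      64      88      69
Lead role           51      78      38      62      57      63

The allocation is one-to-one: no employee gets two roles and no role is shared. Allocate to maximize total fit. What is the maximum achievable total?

Optimal: Tanaka→Backend role (77 pts), Quispe→Lead role (78 pts), Petrov→Ops role (90 pts), Ghosh→Data role (53 pts), Rivera→Design role (88 pts), Huang→QA role (94 pts) — total 77+78+90+53+88+94 = 480 pts.
Column-greedy (each role in turn goes to its best remaining employee) gives 472 pts, worse by 8.
Checked against all permutations: 480 pts is optimal.

Maximum total: 480 pts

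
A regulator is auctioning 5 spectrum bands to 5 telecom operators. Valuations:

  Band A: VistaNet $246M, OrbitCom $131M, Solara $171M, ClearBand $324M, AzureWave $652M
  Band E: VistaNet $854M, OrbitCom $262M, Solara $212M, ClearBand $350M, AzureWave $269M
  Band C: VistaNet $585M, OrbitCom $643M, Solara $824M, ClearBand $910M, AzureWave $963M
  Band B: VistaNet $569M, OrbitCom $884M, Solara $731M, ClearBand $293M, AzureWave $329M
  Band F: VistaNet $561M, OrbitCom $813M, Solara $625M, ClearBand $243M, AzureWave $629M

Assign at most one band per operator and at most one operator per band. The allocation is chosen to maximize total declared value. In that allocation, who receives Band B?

Treat this as an assignment problem: match each operator to one band.
Optimal: VistaNet→Band E ($854M), OrbitCom→Band F ($813M), Solara→Band B ($731M), ClearBand→Band C ($910M), AzureWave→Band A ($652M) — total 854+813+731+910+652 = $3960M.
Column-greedy (each band in turn goes to its best remaining operator) gives $3925M, worse by 35.
Next-best assignment: VistaNet→Band E, OrbitCom→Band B, Solara→Band F, ClearBand→Band C, AzureWave→Band A = $3925M.
Every other assignment is strictly worse.
Solara's own top band is Band C ($824M), but forcing Solara→Band C and reassigning the rest optimally gives only $3515M — worse by 445.

Solara receives Band B.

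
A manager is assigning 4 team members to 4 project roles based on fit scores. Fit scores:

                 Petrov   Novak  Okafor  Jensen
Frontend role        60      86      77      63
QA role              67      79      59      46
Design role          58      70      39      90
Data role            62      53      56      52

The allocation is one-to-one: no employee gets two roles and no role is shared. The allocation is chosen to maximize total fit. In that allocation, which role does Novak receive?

Novak receives QA role.

This is a one-to-one assignment (maximum-weight bipartite matching).
Optimal: Petrov→Data role (62 pts), Novak→QA role (79 pts), Okafor→Frontend role (77 pts), Jensen→Design role (90 pts) — total 62+79+77+90 = 308 pts.
Max-entry greedy (repeatedly take the single best remaining cell) gives 299 pts, worse by 9.
Next-best assignment: Petrov→QA role, Novak→Frontend role, Okafor→Data role, Jensen→Design role = 299 pts.
Novak's own top role is Frontend role (86 pts), but forcing Novak→Frontend role and reassigning the rest optimally gives only 299 pts — worse by 9.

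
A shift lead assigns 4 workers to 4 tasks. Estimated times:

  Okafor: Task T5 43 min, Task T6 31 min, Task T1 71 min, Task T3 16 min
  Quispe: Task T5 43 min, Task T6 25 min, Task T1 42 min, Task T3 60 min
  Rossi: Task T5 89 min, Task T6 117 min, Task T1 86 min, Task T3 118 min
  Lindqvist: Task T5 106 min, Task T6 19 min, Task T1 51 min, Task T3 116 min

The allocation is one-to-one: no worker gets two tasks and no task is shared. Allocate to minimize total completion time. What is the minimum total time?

Min total: 164 min

Optimal: Okafor→Task T3 (16 min), Quispe→Task T5 (43 min), Rossi→Task T1 (86 min), Lindqvist→Task T6 (19 min) — total 16+43+86+19 = 164 min.
Min-entry greedy (repeatedly take the single cheapest remaining cell) gives 166 min, worse by 2.
Next-best assignment: Okafor→Task T3, Quispe→Task T1, Rossi→Task T5, Lindqvist→Task T6 = 166 min.
Checked against all permutations: 164 min is optimal.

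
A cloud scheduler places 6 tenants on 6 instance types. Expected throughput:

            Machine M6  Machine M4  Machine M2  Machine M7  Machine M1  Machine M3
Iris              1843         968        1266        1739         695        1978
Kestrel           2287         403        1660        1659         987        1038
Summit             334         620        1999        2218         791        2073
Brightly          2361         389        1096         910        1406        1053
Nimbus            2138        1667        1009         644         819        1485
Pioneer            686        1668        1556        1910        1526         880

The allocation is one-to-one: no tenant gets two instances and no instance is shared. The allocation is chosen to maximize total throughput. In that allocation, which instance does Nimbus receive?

Optimal: Iris→Machine M3 (1978 ops/s), Kestrel→Machine M2 (1660 ops/s), Summit→Machine M7 (2218 ops/s), Brightly→Machine M6 (2361 ops/s), Nimbus→Machine M4 (1667 ops/s), Pioneer→Machine M1 (1526 ops/s) — total 1978+1660+2218+2361+1667+1526 = 11410 ops/s.
Column-greedy (each instance in turn goes to its best remaining tenant) gives 10239 ops/s, worse by 1171.
Checked against all permutations: 11410 ops/s is optimal.
Nimbus's own top instance is Machine M6 (2138 ops/s), but forcing Nimbus→Machine M6 and reassigning the rest optimally gives only 11068 ops/s — worse by 342.

Nimbus receives Machine M4.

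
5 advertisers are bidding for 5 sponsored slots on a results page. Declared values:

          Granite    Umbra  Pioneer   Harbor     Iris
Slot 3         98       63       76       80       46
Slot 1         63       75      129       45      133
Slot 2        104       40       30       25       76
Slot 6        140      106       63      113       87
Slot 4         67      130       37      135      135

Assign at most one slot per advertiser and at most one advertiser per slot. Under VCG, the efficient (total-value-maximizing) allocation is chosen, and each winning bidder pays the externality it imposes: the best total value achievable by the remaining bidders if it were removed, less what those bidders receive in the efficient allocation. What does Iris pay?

Iris pays $56.

Efficient allocation: Granite→Slot 2 ($104), Umbra→Slot 4 ($130), Pioneer→Slot 3 ($76), Harbor→Slot 6 ($113), Iris→Slot 1 ($133); total welfare W = $556.
Iris receives Slot 1 at value $133, so the others get W − 133 = $423.
Without Iris: best allocation of the remaining 4 bidders over all 5 slots is Granite→Slot 6 ($140), Umbra→Slot 4 ($130), Pioneer→Slot 1 ($129), Harbor→Slot 3 ($80), total $479.
VCG payment = (others' best without Iris) − (others' welfare with Iris) = 479 − 423 = $56.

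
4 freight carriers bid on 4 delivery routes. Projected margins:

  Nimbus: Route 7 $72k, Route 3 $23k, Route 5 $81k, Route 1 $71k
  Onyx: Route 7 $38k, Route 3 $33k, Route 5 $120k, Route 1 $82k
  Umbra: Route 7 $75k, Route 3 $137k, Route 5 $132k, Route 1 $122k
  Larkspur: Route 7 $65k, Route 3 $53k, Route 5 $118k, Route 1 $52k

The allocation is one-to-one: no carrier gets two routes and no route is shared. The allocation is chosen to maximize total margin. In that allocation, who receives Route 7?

Nimbus receives Route 7.

Treat this as an assignment problem: match each carrier to one route.
Optimal: Nimbus→Route 7 ($72k), Onyx→Route 1 ($82k), Umbra→Route 3 ($137k), Larkspur→Route 5 ($118k) — total 72+82+137+118 = $409k.
Max-entry greedy (repeatedly take the single best remaining cell) gives $381k, worse by 28.
Next-best assignment: Nimbus→Route 1, Onyx→Route 5, Umbra→Route 3, Larkspur→Route 7 = $393k.
Swapping Onyx↔Nimbus (Onyx→Route 7 $38k, Nimbus→Route 1 $71k) loses 45.
Nimbus's own top route is Route 5 ($81k), but forcing Nimbus→Route 5 and reassigning the rest optimally gives only $365k — worse by 44.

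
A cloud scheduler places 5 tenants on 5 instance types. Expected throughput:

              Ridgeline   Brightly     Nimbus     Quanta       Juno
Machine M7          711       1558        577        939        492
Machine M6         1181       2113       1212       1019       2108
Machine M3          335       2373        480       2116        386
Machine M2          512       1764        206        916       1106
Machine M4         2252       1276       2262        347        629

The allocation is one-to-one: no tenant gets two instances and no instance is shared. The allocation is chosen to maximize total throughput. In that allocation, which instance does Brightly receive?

Brightly receives Machine M2.

This is a one-to-one assignment (maximum-weight bipartite matching).
Optimal: Ridgeline→Machine M7 (711 ops/s), Brightly→Machine M2 (1764 ops/s), Nimbus→Machine M4 (2262 ops/s), Quanta→Machine M3 (2116 ops/s), Juno→Machine M6 (2108 ops/s) — total 711+1764+2262+2116+2108 = 8961 ops/s.
Max-entry greedy (repeatedly take the single best remaining cell) gives 8194 ops/s, worse by 767.
No other one-to-one assignment exceeds 8961 ops/s.
Brightly's own top instance is Machine M3 (2373 ops/s), but forcing Brightly→Machine M3 and reassigning the rest optimally gives only 8370 ops/s — worse by 591.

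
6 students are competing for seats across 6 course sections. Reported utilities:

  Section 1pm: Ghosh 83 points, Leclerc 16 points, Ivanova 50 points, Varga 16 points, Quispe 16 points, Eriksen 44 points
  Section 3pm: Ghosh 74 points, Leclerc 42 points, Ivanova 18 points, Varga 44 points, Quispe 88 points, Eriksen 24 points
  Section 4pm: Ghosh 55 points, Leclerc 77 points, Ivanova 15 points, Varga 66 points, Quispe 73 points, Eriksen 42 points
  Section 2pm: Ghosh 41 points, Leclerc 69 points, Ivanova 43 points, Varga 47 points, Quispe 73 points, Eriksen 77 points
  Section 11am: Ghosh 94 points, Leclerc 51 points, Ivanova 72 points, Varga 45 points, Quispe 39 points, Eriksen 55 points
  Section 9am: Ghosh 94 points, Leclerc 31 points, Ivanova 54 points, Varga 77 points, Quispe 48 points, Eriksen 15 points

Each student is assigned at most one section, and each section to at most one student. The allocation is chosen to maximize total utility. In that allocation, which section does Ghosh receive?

This is a one-to-one assignment (maximum-weight bipartite matching).
Optimal: Ghosh→Section 1pm (83 points), Leclerc→Section 4pm (77 points), Ivanova→Section 11am (72 points), Varga→Section 9am (77 points), Quispe→Section 3pm (88 points), Eriksen→Section 2pm (77 points) — total 83+77+72+77+88+77 = 474 points.
Next-best assignment: Ghosh→Section 11am, Leclerc→Section 4pm, Ivanova→Section 1pm, Varga→Section 9am, Quispe→Section 3pm, Eriksen→Section 2pm = 463 points.
Ghosh's own top section is Section 11am (94 points), but forcing Ghosh→Section 11am and reassigning the rest optimally gives only 463 points — worse by 11.

Ghosh receives Section 1pm.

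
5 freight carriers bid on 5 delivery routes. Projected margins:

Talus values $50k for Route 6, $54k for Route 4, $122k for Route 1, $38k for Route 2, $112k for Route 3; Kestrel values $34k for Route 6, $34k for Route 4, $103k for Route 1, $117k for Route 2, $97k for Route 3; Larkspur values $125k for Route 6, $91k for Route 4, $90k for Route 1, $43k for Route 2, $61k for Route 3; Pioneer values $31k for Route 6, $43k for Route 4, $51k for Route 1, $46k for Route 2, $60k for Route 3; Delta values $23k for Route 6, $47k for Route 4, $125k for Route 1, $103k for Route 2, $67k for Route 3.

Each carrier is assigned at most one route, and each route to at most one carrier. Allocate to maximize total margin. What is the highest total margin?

Optimal: Talus→Route 3 ($112k), Kestrel→Route 2 ($117k), Larkspur→Route 6 ($125k), Pioneer→Route 4 ($43k), Delta→Route 1 ($125k) — total 112+117+125+43+125 = $522k.
Row-greedy (each carrier in turn takes its best remaining route) gives $471k, worse by 51.
Checked against all permutations: $522k is optimal.

Maximum total: $522k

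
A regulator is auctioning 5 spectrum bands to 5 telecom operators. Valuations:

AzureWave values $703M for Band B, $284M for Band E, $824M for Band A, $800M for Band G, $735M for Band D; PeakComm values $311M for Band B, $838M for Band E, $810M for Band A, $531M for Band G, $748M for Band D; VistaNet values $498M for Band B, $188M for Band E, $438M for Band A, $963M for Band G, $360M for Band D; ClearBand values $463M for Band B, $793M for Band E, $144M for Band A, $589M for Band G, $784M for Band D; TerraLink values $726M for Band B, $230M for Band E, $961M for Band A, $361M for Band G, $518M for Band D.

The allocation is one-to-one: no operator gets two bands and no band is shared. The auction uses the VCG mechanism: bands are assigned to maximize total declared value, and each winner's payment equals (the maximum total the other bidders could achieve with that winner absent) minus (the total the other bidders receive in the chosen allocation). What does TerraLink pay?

TerraLink pays $121M.

Efficient allocation: AzureWave→Band B ($703M), PeakComm→Band E ($838M), VistaNet→Band G ($963M), ClearBand→Band D ($784M), TerraLink→Band A ($961M); total welfare W = $4249M.
TerraLink receives Band A at value $961M, so the others get W − 961 = $3288M.
Without TerraLink: best allocation of the remaining 4 bidders over all 5 bands is AzureWave→Band A ($824M), PeakComm→Band E ($838M), VistaNet→Band G ($963M), ClearBand→Band D ($784M), total $3409M.
VCG payment = (others' best without TerraLink) − (others' welfare with TerraLink) = 3409 − 3288 = $121M.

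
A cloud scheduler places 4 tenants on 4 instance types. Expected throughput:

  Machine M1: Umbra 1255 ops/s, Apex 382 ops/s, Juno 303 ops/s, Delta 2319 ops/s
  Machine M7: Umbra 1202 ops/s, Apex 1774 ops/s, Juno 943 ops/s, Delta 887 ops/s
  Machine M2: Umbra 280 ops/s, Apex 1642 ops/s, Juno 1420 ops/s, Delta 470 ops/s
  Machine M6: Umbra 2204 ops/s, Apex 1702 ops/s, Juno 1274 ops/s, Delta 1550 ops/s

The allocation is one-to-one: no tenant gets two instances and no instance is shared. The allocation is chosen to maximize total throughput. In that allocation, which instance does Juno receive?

This is a one-to-one assignment (maximum-weight bipartite matching).
Optimal: Umbra→Machine M6 (2204 ops/s), Apex→Machine M7 (1774 ops/s), Juno→Machine M2 (1420 ops/s), Delta→Machine M1 (2319 ops/s) — total 2204+1774+1420+2319 = 7717 ops/s.
Next-best assignment: Umbra→Machine M6, Apex→Machine M2, Juno→Machine M7, Delta→Machine M1 = 7108 ops/s.

Juno receives Machine M2.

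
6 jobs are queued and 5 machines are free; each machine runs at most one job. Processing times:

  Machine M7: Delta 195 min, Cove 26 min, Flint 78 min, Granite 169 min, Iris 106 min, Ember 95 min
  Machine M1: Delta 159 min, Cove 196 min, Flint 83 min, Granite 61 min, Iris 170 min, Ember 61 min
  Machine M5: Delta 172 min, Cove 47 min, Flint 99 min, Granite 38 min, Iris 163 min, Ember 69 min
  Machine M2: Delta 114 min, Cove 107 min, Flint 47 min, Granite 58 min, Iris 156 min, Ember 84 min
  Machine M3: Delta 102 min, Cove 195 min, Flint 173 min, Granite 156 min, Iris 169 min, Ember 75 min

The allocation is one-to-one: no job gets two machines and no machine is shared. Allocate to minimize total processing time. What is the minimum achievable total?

This is the linear assignment problem.
Optimal: Cove→Machine M7 (26 min), Ember→Machine M1 (61 min), Granite→Machine M5 (38 min), Flint→Machine M2 (47 min), Delta→Machine M3 (102 min) — total 26+61+38+47+102 = 274 min.
Column-greedy (each machine in turn goes to its cheapest remaining job) gives 305 min, worse by 31.
Next-best assignment: Cove→Machine M7, Granite→Machine M1, Ember→Machine M5, Flint→Machine M2, Delta→Machine M3 = 305 min.
Swapping Cove↔Delta (Cove→Machine M3 195 min, Delta→Machine M7 195 min) adds 262.
No other one-to-one assignment undercuts 274 min.

Minimum total: 274 min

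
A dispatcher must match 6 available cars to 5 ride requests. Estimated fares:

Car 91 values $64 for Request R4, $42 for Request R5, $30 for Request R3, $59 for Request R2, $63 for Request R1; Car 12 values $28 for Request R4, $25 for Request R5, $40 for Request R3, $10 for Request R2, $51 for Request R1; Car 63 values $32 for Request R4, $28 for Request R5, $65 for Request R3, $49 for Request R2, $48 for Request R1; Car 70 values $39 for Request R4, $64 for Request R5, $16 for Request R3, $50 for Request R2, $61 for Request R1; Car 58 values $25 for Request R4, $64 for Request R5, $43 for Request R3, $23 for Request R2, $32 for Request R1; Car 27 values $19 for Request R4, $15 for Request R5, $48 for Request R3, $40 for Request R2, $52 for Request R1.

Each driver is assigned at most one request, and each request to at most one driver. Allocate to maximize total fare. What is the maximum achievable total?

Optimal: Car 91→Request R4 ($64), Car 58→Request R5 ($64), Car 63→Request R3 ($65), Car 70→Request R2 ($50), Car 27→Request R1 ($52) — total 64+64+65+50+52 = $295.
Row-greedy (each driver in turn takes its best remaining request) gives $267, worse by 28.

Max total: $295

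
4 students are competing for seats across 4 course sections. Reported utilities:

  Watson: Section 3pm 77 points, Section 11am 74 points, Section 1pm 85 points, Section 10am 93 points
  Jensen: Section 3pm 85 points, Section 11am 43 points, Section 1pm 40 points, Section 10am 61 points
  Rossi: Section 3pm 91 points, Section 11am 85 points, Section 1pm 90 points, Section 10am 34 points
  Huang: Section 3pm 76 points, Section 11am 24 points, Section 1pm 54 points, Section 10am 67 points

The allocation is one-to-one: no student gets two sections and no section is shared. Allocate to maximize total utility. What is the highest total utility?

Max total: 322 points

This is a one-to-one assignment (maximum-weight bipartite matching).
Optimal: Watson→Section 1pm (85 points), Jensen→Section 3pm (85 points), Rossi→Section 11am (85 points), Huang→Section 10am (67 points) — total 85+85+85+67 = 322 points.
Column-greedy (each section in turn goes to its best remaining student) gives 280 points, worse by 42.
No other one-to-one assignment exceeds 322 points.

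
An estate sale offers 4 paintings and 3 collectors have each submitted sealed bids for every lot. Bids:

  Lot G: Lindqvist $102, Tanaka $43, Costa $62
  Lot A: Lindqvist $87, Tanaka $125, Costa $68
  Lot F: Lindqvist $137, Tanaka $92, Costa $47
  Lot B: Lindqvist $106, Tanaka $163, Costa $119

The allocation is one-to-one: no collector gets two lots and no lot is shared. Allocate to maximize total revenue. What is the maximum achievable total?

Max total: $381

Optimal: Lindqvist→Lot F ($137), Tanaka→Lot A ($125), Costa→Lot B ($119) — total 137+125+119 = $381.
Max-entry greedy (repeatedly take the single best remaining cell) gives $368, worse by 13.
Every other assignment is strictly worse.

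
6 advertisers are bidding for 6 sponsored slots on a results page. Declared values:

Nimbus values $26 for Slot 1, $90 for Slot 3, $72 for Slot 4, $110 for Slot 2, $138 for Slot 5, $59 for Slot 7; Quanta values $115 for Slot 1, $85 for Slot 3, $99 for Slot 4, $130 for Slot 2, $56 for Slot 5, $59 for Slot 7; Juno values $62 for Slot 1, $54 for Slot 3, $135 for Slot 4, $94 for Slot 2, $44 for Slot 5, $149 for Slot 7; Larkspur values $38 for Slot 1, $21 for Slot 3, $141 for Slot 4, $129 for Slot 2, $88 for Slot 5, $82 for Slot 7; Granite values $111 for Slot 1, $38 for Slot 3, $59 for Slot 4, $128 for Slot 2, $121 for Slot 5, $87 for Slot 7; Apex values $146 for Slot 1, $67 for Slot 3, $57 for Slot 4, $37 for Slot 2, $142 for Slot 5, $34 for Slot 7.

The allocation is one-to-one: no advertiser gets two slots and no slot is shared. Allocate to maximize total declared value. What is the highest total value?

Max total: $787

Optimal: Nimbus→Slot 5 ($138), Quanta→Slot 3 ($85), Juno→Slot 7 ($149), Larkspur→Slot 4 ($141), Granite→Slot 2 ($128), Apex→Slot 1 ($146) — total 138+85+149+141+128+146 = $787.
Max-entry greedy (repeatedly take the single best remaining cell) gives $742, worse by 45.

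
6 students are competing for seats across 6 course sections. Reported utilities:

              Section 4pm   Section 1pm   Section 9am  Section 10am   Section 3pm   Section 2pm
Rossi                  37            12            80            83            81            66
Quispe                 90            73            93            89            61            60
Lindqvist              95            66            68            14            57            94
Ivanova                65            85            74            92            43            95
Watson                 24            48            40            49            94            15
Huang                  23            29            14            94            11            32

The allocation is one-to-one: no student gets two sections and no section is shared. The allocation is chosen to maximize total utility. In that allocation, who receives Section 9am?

Optimal: Rossi→Section 9am (80 points), Quispe→Section 4pm (90 points), Lindqvist→Section 2pm (94 points), Ivanova→Section 1pm (85 points), Watson→Section 3pm (94 points), Huang→Section 10am (94 points) — total 80+90+94+85+94+94 = 537 points.
Row-greedy (each student in turn takes its best remaining section) gives 489 points, worse by 48.
Next-best assignment: Rossi→Section 9am, Quispe→Section 1pm, Lindqvist→Section 4pm, Ivanova→Section 2pm, Watson→Section 3pm, Huang→Section 10am = 531 points.
Every other assignment is strictly worse.
Rossi's own top section is Section 10am (83 points), but forcing Rossi→Section 10am and reassigning the rest optimally gives only 489 points — worse by 48.

Rossi receives Section 9am.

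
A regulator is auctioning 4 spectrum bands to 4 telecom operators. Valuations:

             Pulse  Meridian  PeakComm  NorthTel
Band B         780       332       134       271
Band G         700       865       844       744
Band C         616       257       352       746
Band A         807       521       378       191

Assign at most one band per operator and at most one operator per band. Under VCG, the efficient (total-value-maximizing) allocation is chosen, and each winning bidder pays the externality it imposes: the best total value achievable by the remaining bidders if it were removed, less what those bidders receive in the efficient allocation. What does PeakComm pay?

Efficient allocation: Pulse→Band B ($780M), Meridian→Band A ($521M), PeakComm→Band G ($844M), NorthTel→Band C ($746M); total welfare W = $2891M.
PeakComm receives Band G at value $844M, so the others get W − 844 = $2047M.
Without PeakComm: best allocation of the remaining 3 bidders over all 4 bands is Pulse→Band A ($807M), Meridian→Band G ($865M), NorthTel→Band C ($746M), total $2418M.
VCG payment = (others' best without PeakComm) − (others' welfare with PeakComm) = 2418 − 2047 = $371M.

PeakComm pays $371M.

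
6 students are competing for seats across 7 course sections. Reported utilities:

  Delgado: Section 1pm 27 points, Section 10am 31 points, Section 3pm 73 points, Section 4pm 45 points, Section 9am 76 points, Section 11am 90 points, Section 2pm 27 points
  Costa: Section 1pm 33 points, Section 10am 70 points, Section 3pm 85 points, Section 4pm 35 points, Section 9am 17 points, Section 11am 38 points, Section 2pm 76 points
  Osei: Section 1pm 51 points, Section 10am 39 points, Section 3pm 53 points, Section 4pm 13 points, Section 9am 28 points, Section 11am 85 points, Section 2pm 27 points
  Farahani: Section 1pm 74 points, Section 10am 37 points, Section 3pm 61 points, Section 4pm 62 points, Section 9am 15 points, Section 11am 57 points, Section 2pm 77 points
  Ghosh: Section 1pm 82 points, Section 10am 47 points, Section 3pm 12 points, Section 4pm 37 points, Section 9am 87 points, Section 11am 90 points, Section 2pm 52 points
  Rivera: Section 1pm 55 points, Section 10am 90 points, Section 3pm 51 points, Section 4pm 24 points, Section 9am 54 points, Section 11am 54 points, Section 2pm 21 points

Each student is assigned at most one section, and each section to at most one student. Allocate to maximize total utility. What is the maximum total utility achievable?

This is the linear assignment problem.
Optimal: Delgado→Section 9am (76 points), Costa→Section 3pm (85 points), Osei→Section 11am (85 points), Farahani→Section 2pm (77 points), Ghosh→Section 1pm (82 points), Rivera→Section 10am (90 points) — total 76+85+85+77+82+90 = 495 points.
Max-entry greedy (repeatedly take the single best remaining cell) gives 480 points, worse by 15.
No other one-to-one assignment exceeds 495 points.

Max total: 495 points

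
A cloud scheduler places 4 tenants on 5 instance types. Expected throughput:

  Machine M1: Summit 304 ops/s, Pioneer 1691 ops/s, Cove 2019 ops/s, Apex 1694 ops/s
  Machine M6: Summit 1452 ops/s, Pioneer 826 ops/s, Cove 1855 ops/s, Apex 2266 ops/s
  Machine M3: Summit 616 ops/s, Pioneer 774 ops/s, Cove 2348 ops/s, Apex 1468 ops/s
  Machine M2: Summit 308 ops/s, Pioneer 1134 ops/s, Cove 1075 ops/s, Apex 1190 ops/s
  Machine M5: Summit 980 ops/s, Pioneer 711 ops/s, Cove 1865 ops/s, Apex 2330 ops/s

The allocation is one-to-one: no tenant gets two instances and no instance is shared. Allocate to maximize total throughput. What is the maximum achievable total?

Max total: 7821 ops/s

Optimal: Summit→Machine M6 (1452 ops/s), Pioneer→Machine M1 (1691 ops/s), Cove→Machine M3 (2348 ops/s), Apex→Machine M5 (2330 ops/s) — total 1452+1691+2348+2330 = 7821 ops/s.
Column-greedy (each instance in turn goes to its best remaining tenant) gives 5367 ops/s, worse by 2454.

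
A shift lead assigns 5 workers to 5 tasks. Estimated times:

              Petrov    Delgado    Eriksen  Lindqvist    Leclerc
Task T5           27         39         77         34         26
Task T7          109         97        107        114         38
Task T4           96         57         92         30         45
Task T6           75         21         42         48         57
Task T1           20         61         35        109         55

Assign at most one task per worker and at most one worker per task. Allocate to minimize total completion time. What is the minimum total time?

Minimum total: 151 min

Treat this as an assignment problem: match each worker to one task.
Optimal: Petrov→Task T5 (27 min), Delgado→Task T6 (21 min), Eriksen→Task T1 (35 min), Lindqvist→Task T4 (30 min), Leclerc→Task T7 (38 min) — total 27+21+35+30+38 = 151 min.
Column-greedy (each task in turn goes to its cheapest remaining worker) gives 215 min, worse by 64.
Checked against all permutations: 151 min is optimal.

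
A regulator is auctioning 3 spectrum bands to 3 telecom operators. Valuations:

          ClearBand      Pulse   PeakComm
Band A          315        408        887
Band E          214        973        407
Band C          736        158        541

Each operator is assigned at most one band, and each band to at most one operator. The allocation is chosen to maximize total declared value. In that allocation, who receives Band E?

Pulse receives Band E.

Treat this as an assignment problem: match each operator to one band.
Optimal: ClearBand→Band C ($736M), Pulse→Band E ($973M), PeakComm→Band A ($887M) — total 736+973+887 = $2596M.
Next-best assignment: ClearBand→Band A, Pulse→Band E, PeakComm→Band C = $1829M.
Swapping ClearBand↔PeakComm (ClearBand→Band A $315M, PeakComm→Band C $541M) loses 767.
Checked against all permutations: $2596M is optimal.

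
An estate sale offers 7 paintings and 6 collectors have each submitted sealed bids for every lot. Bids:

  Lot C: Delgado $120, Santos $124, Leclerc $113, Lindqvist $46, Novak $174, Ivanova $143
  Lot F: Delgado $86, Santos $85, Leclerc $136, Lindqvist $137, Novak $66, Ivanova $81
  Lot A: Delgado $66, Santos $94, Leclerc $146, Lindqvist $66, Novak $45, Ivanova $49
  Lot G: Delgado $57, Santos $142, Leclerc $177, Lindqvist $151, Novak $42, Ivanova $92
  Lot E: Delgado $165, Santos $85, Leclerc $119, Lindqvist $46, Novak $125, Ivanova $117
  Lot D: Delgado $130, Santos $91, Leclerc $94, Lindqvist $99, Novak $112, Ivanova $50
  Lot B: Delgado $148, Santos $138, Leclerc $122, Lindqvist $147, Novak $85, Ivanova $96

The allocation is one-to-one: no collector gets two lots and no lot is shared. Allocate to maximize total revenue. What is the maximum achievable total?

Optimal: Delgado→Lot D ($130), Santos→Lot B ($138), Leclerc→Lot G ($177), Lindqvist→Lot F ($137), Novak→Lot C ($174), Ivanova→Lot E ($117) — total 130+138+177+137+174+117 = $873.
Row-greedy (each collector in turn takes its best remaining lot) gives $855, worse by 18.
Next-best assignment: Delgado→Lot E, Santos→Lot B, Leclerc→Lot G, Lindqvist→Lot F, Novak→Lot D, Ivanova→Lot C = $872.
No other one-to-one assignment exceeds $873.

Maximum total: $873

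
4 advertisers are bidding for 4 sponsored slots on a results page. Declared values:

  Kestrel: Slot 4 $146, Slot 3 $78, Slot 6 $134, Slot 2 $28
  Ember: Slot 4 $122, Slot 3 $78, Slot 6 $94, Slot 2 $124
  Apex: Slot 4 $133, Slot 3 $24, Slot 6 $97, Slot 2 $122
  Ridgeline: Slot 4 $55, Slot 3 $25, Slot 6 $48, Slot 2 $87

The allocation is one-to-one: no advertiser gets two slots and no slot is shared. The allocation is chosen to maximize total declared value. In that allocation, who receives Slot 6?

This is the linear assignment problem.
Optimal: Kestrel→Slot 6 ($134), Ember→Slot 3 ($78), Apex→Slot 4 ($133), Ridgeline→Slot 2 ($87) — total 134+78+133+87 = $432.
Row-greedy (each advertiser in turn takes its best remaining slot) gives $392, worse by 40.
Swapping Ember↔Apex (Ember→Slot 4 $122, Apex→Slot 3 $24) loses 65.
Kestrel's own top slot is Slot 4 ($146), but forcing Kestrel→Slot 4 and reassigning the rest optimally gives only $408 — worse by 24.

Kestrel receives Slot 6.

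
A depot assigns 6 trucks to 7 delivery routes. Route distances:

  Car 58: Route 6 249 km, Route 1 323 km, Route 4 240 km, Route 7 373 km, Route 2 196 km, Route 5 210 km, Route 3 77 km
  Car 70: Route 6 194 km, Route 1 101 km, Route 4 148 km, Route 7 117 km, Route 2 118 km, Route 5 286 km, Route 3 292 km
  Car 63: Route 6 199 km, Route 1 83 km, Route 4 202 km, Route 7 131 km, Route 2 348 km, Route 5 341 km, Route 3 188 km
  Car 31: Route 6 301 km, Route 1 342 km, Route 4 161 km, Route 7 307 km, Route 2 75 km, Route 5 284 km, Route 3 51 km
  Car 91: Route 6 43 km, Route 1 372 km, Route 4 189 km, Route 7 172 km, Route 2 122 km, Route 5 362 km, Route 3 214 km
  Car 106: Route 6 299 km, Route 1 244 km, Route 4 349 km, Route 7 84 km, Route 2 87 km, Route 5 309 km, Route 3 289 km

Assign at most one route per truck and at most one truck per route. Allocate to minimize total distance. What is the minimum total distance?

Min total: 510 km

This is the linear assignment problem.
Optimal: Car 58→Route 3 (77 km), Car 70→Route 4 (148 km), Car 63→Route 1 (83 km), Car 31→Route 2 (75 km), Car 91→Route 6 (43 km), Car 106→Route 7 (84 km) — total 77+148+83+75+43+84 = 510 km.
Min-entry greedy (repeatedly take the single cheapest remaining cell) gives 589 km, worse by 79.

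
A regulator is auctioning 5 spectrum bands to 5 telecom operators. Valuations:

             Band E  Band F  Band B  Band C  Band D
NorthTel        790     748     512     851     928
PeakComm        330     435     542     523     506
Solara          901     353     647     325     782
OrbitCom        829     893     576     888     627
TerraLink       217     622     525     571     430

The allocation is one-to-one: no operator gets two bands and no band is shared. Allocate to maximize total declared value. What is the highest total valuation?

This is a one-to-one assignment (maximum-weight bipartite matching).
Optimal: NorthTel→Band D ($928M), PeakComm→Band B ($542M), Solara→Band E ($901M), OrbitCom→Band C ($888M), TerraLink→Band F ($622M) — total 928+542+901+888+622 = $3881M.
Max-entry greedy (repeatedly take the single best remaining cell) gives $3835M, worse by 46.

Max total: $3881M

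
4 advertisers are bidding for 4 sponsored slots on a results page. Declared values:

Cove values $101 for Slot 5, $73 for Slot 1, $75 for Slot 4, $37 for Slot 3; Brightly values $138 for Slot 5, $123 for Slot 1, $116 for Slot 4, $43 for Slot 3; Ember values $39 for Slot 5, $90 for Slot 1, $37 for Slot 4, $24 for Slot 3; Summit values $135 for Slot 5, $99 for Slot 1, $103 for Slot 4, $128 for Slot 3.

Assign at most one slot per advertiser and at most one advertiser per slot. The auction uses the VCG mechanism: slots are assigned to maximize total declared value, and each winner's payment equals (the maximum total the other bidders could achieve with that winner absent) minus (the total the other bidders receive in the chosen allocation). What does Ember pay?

Efficient allocation: Cove→Slot 5 ($101), Brightly→Slot 4 ($116), Ember→Slot 1 ($90), Summit→Slot 3 ($128); total welfare W = $435.
Ember receives Slot 1 at value $90, so the others get W − 90 = $345.
Without Ember: best allocation of the remaining 3 bidders over all 4 slots is Cove→Slot 5 ($101), Brightly→Slot 1 ($123), Summit→Slot 3 ($128), total $352.
VCG payment = (others' best without Ember) − (others' welfare with Ember) = 352 − 345 = $7.

Ember pays $7.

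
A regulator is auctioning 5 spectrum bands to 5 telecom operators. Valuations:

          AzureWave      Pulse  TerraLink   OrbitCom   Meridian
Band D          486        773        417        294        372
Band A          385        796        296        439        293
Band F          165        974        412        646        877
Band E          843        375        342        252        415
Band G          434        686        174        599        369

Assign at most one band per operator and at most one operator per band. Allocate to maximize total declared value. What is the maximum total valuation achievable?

Max total: $3532M

Optimal: AzureWave→Band E ($843M), Pulse→Band A ($796M), TerraLink→Band D ($417M), OrbitCom→Band G ($599M), Meridian→Band F ($877M) — total 843+796+417+599+877 = $3532M.
Max-entry greedy (repeatedly take the single best remaining cell) gives $3126M, worse by 406.
Next-best assignment: AzureWave→Band E, Pulse→Band D, TerraLink→Band A, OrbitCom→Band G, Meridian→Band F = $3388M.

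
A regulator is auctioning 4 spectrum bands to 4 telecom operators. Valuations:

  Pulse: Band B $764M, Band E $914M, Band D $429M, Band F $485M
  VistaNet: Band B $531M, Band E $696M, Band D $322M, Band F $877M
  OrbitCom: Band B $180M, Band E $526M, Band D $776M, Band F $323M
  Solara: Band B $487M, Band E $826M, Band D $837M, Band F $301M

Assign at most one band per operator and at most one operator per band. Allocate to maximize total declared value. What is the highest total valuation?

Maximum total: $3243M

Treat this as an assignment problem: match each operator to one band.
Optimal: Pulse→Band B ($764M), VistaNet→Band F ($877M), OrbitCom→Band D ($776M), Solara→Band E ($826M) — total 764+877+776+826 = $3243M.
Row-greedy (each operator in turn takes its best remaining band) gives $3054M, worse by 189.
Checked against all permutations: $3243M is optimal.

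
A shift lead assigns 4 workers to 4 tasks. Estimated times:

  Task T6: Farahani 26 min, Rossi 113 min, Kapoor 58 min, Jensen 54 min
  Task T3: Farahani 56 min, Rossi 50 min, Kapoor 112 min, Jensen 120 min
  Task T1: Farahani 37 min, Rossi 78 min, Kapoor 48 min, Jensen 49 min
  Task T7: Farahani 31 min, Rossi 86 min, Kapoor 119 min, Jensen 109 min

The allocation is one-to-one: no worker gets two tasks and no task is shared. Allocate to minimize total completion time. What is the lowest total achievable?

Optimal: Farahani→Task T7 (31 min), Rossi→Task T3 (50 min), Kapoor→Task T1 (48 min), Jensen→Task T6 (54 min) — total 31+50+48+54 = 183 min.
No other one-to-one assignment undercuts 183 min.

Min total: 183 min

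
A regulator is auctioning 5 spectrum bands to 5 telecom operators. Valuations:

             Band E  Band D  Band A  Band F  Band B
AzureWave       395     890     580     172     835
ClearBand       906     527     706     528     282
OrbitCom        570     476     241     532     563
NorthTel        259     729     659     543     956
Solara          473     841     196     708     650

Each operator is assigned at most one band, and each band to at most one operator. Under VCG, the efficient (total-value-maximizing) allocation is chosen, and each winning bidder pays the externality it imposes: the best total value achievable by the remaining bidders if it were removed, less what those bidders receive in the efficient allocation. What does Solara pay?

Efficient allocation: AzureWave→Band D ($890M), ClearBand→Band A ($706M), OrbitCom→Band E ($570M), NorthTel→Band B ($956M), Solara→Band F ($708M); total welfare W = $3830M.
Solara receives Band F at value $708M, so the others get W − 708 = $3122M.
Without Solara: best allocation of the remaining 4 bidders over all 5 bands is AzureWave→Band D ($890M), ClearBand→Band E ($906M), OrbitCom→Band F ($532M), NorthTel→Band B ($956M), total $3284M.
VCG payment = (others' best without Solara) − (others' welfare with Solara) = 3284 − 3122 = $162M.

Solara pays $162M.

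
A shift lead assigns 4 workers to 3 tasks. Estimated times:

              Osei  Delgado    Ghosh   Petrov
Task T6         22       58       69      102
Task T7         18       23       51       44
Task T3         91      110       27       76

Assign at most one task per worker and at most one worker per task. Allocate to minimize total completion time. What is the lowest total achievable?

Optimal: Osei→Task T6 (22 min), Delgado→Task T7 (23 min), Ghosh→Task T3 (27 min) — total 22+23+27 = 72 min.
No other one-to-one assignment undercuts 72 min.

Min total: 72 min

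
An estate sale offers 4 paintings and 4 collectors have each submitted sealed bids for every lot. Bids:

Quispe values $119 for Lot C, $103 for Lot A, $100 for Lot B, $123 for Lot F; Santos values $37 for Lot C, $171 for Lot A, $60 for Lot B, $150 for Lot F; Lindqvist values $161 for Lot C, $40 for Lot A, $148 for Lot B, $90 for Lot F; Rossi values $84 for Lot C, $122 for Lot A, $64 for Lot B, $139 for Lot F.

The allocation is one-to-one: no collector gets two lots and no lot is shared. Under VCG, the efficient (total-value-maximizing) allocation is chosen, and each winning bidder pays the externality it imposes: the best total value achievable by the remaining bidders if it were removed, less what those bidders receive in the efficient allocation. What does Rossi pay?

Rossi pays $17.

Efficient allocation: Quispe→Lot C ($119), Santos→Lot A ($171), Lindqvist→Lot B ($148), Rossi→Lot F ($139); total welfare W = $577.
Rossi receives Lot F at value $139, so the others get W − 139 = $438.
Without Rossi: best allocation of the remaining 3 bidders over all 4 lots is Quispe→Lot F ($123), Santos→Lot A ($171), Lindqvist→Lot C ($161), total $455.
VCG payment = (others' best without Rossi) − (others' welfare with Rossi) = 455 − 438 = $17.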